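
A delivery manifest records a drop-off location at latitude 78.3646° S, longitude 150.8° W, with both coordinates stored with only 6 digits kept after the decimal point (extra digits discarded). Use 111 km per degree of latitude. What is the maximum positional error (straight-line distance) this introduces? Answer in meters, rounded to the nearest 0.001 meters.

Truncating at 6 decimal places can drop up to a full unit in the last place, so each coordinate may be off by as much as 1e-06°.
North–south component: 1e-06° × 111000 = 0.111 m.
East–west component at 78.3646°: 1e-06° × 111000 × cos 78.3646° ≈ 1e-06 × 22386.8 ≈ 0.0223868 m.
The two errors are perpendicular, so the maximum displacement is √(0.111² + 0.0223868²) ≈ 0.113235 m.

0.113 meters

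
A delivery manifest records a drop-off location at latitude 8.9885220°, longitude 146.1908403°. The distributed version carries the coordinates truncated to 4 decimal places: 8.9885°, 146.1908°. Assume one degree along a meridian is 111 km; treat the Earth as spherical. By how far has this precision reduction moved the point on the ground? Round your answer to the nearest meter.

5 meters

The latitude changed by +0.0000220° and the longitude by +0.0000403°.
North–south shift: 0.0000220 × 111000 = 2.442 m.
East–west at this latitude: 0.0000403° × 111000 × cos 8.9885° ≈ 0.0000403 × 109637 = 4.41837 m.
Hypotenuse of the two orthogonal shifts: √(2.442² + 4.41837²) = 5.0483 m.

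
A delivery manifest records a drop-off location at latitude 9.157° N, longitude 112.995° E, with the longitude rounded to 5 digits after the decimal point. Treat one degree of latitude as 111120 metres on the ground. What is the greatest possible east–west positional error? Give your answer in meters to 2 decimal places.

Rounding to 5 decimal places leaves the longitude within ±5e-06° of the true value.
One degree of longitude at 9.157° is 111120 × cos 9.157° ≈ 111120 × 0.9873 = 109704 m.
So at most 5e-06° × 109704 ≈ 0.548519 m east–west.

0.55 meters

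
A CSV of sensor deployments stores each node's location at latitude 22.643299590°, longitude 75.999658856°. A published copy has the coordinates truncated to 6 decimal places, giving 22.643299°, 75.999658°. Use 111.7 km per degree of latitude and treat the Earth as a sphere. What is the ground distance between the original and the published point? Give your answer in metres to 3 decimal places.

The latitude changed by +0.000000590° and the longitude by +0.000000856°.
N–S: 0.000000590° × 111700 m/° = 0.065903 m.
E–W at 22.6433°: 0.000000856° × 111700 × cos 22.6433° = 0.000000856 × 111700 × 0.9229 ≈ 0.0882451 m.
Hypotenuse of the two orthogonal shifts: √(0.065903² + 0.0882451²) = 0.110138 m.

0.110 metres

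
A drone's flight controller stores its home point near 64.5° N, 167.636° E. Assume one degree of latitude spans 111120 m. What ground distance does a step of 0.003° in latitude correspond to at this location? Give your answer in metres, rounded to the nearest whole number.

0.003° × 111120 m/° = 333.36 m.

333 metres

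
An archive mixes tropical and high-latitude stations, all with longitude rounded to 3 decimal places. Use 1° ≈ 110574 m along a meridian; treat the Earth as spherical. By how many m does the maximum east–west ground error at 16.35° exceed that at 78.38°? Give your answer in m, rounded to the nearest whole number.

42 m

Rounding to 3 decimal places leaves the longitude within ±0.0005° of the true value.
Error at 16.35° = 0.0005° × 110574 × cos 16.35° ≈ 55.287 × 0.9596 = 53.051 m.
At 78.38°: 0.0005° × 110574 × cos 78.38° = 0.0005 × 110574 × 0.2014 ≈ 11.136 m.
Difference: 53.051 − 11.136 = 41.915 m.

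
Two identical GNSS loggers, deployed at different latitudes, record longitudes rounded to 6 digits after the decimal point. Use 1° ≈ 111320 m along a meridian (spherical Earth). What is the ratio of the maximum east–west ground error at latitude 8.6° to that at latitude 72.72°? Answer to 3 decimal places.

Rounding to 6 decimal places leaves the longitude within ±5e-07° of the true value.
Error at 8.6° = 5e-07° × 111320 × cos 8.6° ≈ 0.05566 × 0.9888 = 0.055034 m.
At 72.72°: 5e-07° × 111320 × cos 72.72° = 5e-07 × 111320 × 0.2970 ≈ 0.016533 m.
The ratio reduces to cos 8.6° / cos 72.72° = 0.9888/0.2970 ≈ 3.3287.

3.329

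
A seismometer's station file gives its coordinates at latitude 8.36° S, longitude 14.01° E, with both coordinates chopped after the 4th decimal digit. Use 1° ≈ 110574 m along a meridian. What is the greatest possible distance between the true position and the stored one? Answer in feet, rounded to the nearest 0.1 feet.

Truncating at 4 decimal places can drop up to a full unit in the last place, so each coordinate may be off by as much as 0.0001°.
N–S: 0.0001° × 110574 m/° = 11.0574 m.
Longitude error → 0.0001 × 110574 × cos 8.36° = 0.0001 × 110574 × 0.9894 ≈ 10.9399 m.
The two errors are perpendicular, so the maximum displacement is √(11.0574² + 10.9399²) ≈ 15.5547 m.
In feet: 15.5547 m ÷ 0.3048 ≈ 51.032 ft.

51.0 feet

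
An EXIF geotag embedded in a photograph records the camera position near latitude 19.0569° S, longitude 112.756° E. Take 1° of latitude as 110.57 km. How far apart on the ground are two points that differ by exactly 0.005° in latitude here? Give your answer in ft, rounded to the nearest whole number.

1814 ft

Along a meridian 0.005° is 0.005 × 110570 = 552.85 m.
In feet: 552.85 m ÷ 0.3048 ≈ 1813.8 ft.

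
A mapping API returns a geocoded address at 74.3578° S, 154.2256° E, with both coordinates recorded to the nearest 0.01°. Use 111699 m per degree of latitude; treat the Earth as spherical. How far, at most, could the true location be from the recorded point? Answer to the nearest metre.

Rounding to 2 decimal places leaves each coordinate within ±0.005° of the true value.
North–south component: 0.005° × 111699 = 558.495 m.
E–W at 74.3578°: 0.005° × 111699 × cos 74.3578° = 0.005 × 111699 × 0.2696 ≈ 150.587 m.
The two errors are perpendicular, so the maximum displacement is √(558.495² + 150.587²) ≈ 578.44 m.

578 metres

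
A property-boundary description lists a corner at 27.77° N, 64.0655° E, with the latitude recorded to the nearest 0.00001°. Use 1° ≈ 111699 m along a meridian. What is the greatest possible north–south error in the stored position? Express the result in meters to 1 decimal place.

Rounding to 5 decimal places leaves the latitude within ±5e-06° of the true value.
So the N–S error is at most 5e-06 × 111699 = 0.558495 m.

0.6 meters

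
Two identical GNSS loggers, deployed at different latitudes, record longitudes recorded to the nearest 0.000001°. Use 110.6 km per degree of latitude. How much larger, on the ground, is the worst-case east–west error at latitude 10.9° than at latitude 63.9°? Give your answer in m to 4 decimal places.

0.0300 m

Rounding to 6 decimal places leaves the longitude within ±5e-07° of the true value.
Error at 10.9° = 5e-07° × 110600 × cos 10.9° ≈ 0.0553 × 0.9820 = 0.054302 m.
Error at 63.9° = 5e-07° × 110600 × cos 63.9° ≈ 0.0553 × 0.4399 = 0.024329 m.
So the lower-latitude error exceeds the higher by 0.054302 − 0.024329 = 0.029974 m.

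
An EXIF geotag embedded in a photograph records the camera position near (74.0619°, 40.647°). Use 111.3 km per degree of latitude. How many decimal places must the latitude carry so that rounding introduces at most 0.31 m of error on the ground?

6

One degree of latitude covers 111300 m.
With N decimal places the half-ulp bound is 0.5·10⁻ᴺ°, or 0.5·10⁻ᴺ × 111300 m on the ground.
Setting 55650 × 10⁻ᴺ ≤ 0.31 gives 10ᴺ ≥ 1.795e+05, i.e. N ≥ 5.25.
At 5 places the error can reach 0.556 m, but 6 places keeps it to 0.0556 m.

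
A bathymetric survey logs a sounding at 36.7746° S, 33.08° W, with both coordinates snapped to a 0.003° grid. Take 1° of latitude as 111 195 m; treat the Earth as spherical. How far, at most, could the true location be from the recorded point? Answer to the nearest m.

With a 0.003° grid the true value lies within half a step, ±0.003°/2 = ±0.0015°, of the stored one.
N–S: 0.0015° × 111195 m/° = 166.792 m.
East–west component at 36.7746°: 0.0015° × 111195 × cos 36.7746° ≈ 0.0015 × 89066.8 ≈ 133.6 m.
The two errors are perpendicular, so the maximum displacement is √(166.792² + 133.6²) ≈ 213.703 m.

214 m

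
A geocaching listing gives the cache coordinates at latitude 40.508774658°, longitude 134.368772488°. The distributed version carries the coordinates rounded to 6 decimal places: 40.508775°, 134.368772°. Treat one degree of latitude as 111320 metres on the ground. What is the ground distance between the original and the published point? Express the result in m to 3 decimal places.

0.056 m

The latitude changed by -0.000000342° and the longitude by +0.000000488°.
North–south shift: -0.000000342 × 111320 = -0.0380714 m.
E–W at 40.5088°: 0.000000488° × 111320 × cos 40.5088° = 0.000000488 × 111320 × 0.7603 ≈ 0.041303 m.
Combined displacement = (0.0380714² + 0.041303²)^½ ≈ 0.0561727 m.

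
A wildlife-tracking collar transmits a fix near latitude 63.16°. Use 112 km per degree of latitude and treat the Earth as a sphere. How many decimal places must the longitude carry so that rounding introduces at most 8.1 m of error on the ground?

4 decimal places

At 63.16° one degree of longitude covers 112000 × cos 63.16° ≈ 112000 × 0.4515 ≈ 50568.1 m.
Rounding to N decimal places gives at most 0.5 × 10⁻ᴺ degrees of error, i.e. 0.5 × 10⁻ᴺ × 50568.1 m.
Setting 25284 × 10⁻ᴺ ≤ 8.1 gives 10ᴺ ≥ 3121, i.e. N ≥ 3.49.
At 3 places the error can reach 25.3 m, but 4 places keeps it to 2.53 m.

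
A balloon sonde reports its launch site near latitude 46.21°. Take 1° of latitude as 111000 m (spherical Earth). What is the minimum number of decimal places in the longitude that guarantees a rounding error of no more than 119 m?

3 decimal places

At 46.21° one degree of longitude covers 111000 × cos 46.21° ≈ 111000 × 0.6920 ≈ 76813.9 m.
N decimal places → at most half a unit in the last place, 0.5 × 10⁻ᴺ° = 76813.9/2 × 10⁻ᴺ m.
Setting 38407 × 10⁻ᴺ ≤ 119 gives 10ᴺ ≥ 322.7, i.e. N ≥ 2.51.
So 3 decimal places suffice (38.4 m); 2 would allow up to 384 m.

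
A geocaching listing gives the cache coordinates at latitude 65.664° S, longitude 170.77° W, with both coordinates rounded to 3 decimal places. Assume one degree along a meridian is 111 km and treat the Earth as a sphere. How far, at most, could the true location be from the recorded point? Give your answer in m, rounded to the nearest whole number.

Rounding to 3 decimal places leaves each coordinate within ±0.0005° of the true value.
North–south component: 0.0005° × 111000 = 55.5 m.
E–W at 65.664°: 0.0005° × 111000 × cos 65.664° = 0.0005 × 111000 × 0.4121 ≈ 22.8708 m.
Worst case both components are at the extreme and orthogonal: √(55.5² + 22.8708²) ≈ 60.0277 m.

60 m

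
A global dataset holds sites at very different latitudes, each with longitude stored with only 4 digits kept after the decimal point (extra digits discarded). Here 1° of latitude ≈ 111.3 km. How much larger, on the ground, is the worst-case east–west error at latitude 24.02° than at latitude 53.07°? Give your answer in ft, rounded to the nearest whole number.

11 ft

Truncating at 4 decimal places can drop up to a full unit in the last place, so the longitude may be off by as much as 0.0001°.
Error at 24.02° = 0.0001° × 111300 × cos 24.02° ≈ 11.13 × 0.9134 = 10.166 m.
Error at 53.07° = 0.0001° × 111300 × cos 53.07° ≈ 11.13 × 0.6008 = 6.6873 m.
Difference: 10.166 − 6.6873 = 3.4788 m.
Converting: 3.47884 m × 3.2808 ft/m ≈ 11.414 ft.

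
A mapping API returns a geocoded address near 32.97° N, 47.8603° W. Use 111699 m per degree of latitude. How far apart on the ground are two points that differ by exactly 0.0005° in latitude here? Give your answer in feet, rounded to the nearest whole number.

0.0005° × 111699 m/° = 55.8495 m.
In feet: 55.8495 m ÷ 0.3048 ≈ 183.23 ft.

183 feet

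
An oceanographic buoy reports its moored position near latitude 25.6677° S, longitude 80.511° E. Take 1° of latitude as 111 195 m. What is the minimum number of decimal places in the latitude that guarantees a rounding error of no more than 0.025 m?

One degree of latitude covers 111195 m.
Rounding to N decimal places gives at most 0.5 × 10⁻ᴺ degrees of error, i.e. 0.5 × 10⁻ᴺ × 111195 m.
Need 0.5 × 111195 × 10⁻ᴺ ≤ 0.025 → 10⁻ᴺ ≤ 4.497e-07, so N ≥ 6.35.
So 7 decimal places suffice (0.00556 m); 6 would allow up to 0.0556 m.

7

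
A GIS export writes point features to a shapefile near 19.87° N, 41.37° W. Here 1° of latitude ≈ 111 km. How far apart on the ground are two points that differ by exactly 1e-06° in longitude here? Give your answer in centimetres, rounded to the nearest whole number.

1e-06° of longitude at 19.87° is 1e-06 × 111000 × cos 19.87° ≈ 1e-06 × 104392 = 0.104392 m.
That is 0.104392 m = 10.439 cm.

10 centimetres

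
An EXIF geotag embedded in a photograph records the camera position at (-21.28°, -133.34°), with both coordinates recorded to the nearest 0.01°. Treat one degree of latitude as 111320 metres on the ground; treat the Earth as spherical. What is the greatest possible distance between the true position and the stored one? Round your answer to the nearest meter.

761 meters

Rounding to 2 decimal places leaves each coordinate within ±0.005° of the true value.
North–south component: 0.005° × 111320 = 556.6 m.
East–west component at 21.28°: 0.005° × 111320 × cos 21.28° ≈ 0.005 × 103730 ≈ 518.65 m.
Worst case both components are at the extreme and orthogonal: √(556.6² + 518.65²) ≈ 760.79 m.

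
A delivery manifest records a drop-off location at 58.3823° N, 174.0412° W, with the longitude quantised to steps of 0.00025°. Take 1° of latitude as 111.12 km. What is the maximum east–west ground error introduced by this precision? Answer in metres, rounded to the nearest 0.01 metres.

7.28 metres

With a 0.00025° grid the true value lies within half a step, ±0.00025°/2 = ±0.000125°, of the stored one.
At latitude 58.3823° a degree of longitude spans 111120 m × cos 58.3823° = 111120 × 0.5242 ≈ 58254.5 m.
East–west error: 0.000125° × 58254.5 m/° ≈ 7.28182 m.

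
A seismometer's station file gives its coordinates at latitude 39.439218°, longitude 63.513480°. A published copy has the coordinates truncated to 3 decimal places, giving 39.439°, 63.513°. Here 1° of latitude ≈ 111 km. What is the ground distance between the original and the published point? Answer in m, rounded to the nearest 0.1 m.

47.7 m

Δlat = 39.439218 − 39.439 = +0.000218°; Δlon = 63.513480 − 63.513 = +0.000480°.
N–S: 0.000218° × 111000 m/° = 24.198 m.
E–W at 39.439°: 0.000480° × 111000 × cos 39.439° = 0.000480 × 111000 × 0.7723 ≈ 41.1482 m.
Combined displacement = (24.198² + 41.1482²)^½ ≈ 47.7359 m.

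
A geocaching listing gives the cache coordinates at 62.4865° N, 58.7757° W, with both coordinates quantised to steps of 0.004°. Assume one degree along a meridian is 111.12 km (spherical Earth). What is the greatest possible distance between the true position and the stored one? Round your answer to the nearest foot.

With a 0.004° grid the true value lies within half a step, ±0.004°/2 = ±0.002°, of the stored one.
Latitude error → 0.002 × 111120 = 222.24 m along the meridian.
E–W at 62.4865°: 0.002° × 111120 × cos 62.4865° = 0.002 × 111120 × 0.4620 ≈ 102.665 m.
Combining orthogonally: (222.24² + 102.665²)^½ ≈ 244.808 m.
In feet: 244.808 m ÷ 0.3048 ≈ 803.17 ft.

803 feet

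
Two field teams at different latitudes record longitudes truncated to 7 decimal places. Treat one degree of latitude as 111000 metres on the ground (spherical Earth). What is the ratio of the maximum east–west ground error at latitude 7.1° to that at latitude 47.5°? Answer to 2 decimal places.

Truncating at 7 decimal places can drop up to a full unit in the last place, so the longitude may be off by as much as 1e-07°.
Error at 7.1° = 1e-07° × 111000 × cos 7.1° ≈ 0.0111 × 0.9923 = 0.011015 m.
At 47.5°: 1e-07° × 111000 × cos 47.5° = 1e-07 × 111000 × 0.6756 ≈ 0.0074991 m.
The ratio reduces to cos 7.1° / cos 47.5° = 0.9923/0.6756 ≈ 1.4688.

1.47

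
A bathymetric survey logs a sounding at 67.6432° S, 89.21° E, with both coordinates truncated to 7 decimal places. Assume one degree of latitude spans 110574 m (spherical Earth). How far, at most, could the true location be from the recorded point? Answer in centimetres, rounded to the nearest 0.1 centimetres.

Truncating at 7 decimal places can drop up to a full unit in the last place, so each coordinate may be off by as much as 1e-07°.
N–S: 1e-07° × 110574 m/° = 0.0110574 m.
East–west component at 67.6432°: 1e-07° × 110574 × cos 67.6432° ≈ 1e-07 × 42059.4 ≈ 0.00420594 m.
The two errors are perpendicular, so the maximum displacement is √(0.0110574² + 0.00420594²) ≈ 0.0118303 m.
That is 0.0118303 m = 1.183 cm.

1.2 centimetres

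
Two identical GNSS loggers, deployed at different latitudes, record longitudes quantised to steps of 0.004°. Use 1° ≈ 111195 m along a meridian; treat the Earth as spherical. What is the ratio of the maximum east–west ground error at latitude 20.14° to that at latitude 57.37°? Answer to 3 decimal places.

1.741

With a 0.004° grid the true value lies within half a step, ±0.004°/2 = ±0.002°, of the stored one.
At 20.14°: 0.002° × 111195 × cos 20.14° = 0.002 × 111195 × 0.9389 ≈ 208.79 m.
Error at 57.37° = 0.002° × 111195 × cos 57.37° ≈ 222.39 × 0.5392 = 119.92 m.
Ratio: 208.79 / 119.92 = cos 20.14° / cos 57.37° ≈ 1.7412.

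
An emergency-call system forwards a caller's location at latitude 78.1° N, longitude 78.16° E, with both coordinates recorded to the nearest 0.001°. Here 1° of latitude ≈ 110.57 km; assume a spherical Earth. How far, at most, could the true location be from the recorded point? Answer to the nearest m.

Rounding to 3 decimal places leaves each coordinate within ±0.0005° of the true value.
N–S: 0.0005° × 110570 m/° = 55.285 m.
Longitude error → 0.0005 × 110570 × cos 78.1° = 0.0005 × 110570 × 0.2062 ≈ 11.4 m.
Combining orthogonally: (55.285² + 11.4²)^½ ≈ 56.4481 m.

56 m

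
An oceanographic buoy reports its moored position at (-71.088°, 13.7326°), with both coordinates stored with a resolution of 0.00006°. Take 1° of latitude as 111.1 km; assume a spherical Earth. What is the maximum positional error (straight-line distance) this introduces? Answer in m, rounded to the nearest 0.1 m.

3.5 m

With a 0.00006° grid the true value lies within half a step, ±0.00006°/2 = ±3e-05°, of the stored one.
North–south component: 3e-05° × 111100 = 3.333 m.
Longitude error → 3e-05 × 111100 × cos 71.088° = 3e-05 × 111100 × 0.3241 ≈ 1.08028 m.
Combining orthogonally: (3.333² + 1.08028²)^½ ≈ 3.5037 m.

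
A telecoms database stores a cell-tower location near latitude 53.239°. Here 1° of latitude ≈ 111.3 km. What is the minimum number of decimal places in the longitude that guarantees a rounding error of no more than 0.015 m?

At 53.239° one degree of longitude covers 111300 × cos 53.239° ≈ 111300 × 0.5985 ≈ 66610.6 m.
N decimal places → at most half a unit in the last place, 0.5 × 10⁻ᴺ° = 66610.6/2 × 10⁻ᴺ m.
Need 0.5 × 66610.6 × 10⁻ᴺ ≤ 0.015 → 10⁻ᴺ ≤ 4.504e-07, so N ≥ 6.35.
At 6 places the error can reach 0.0333 m, but 7 places keeps it to 0.00333 m.

7 decimal places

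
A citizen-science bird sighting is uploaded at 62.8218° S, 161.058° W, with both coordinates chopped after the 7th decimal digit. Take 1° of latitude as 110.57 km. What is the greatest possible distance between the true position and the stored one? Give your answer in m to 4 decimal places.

0.0122 m

Truncating at 7 decimal places can drop up to a full unit in the last place, so each coordinate may be off by as much as 1e-07°.
N–S: 1e-07° × 110570 m/° = 0.011057 m.
Longitude error → 1e-07 × 110570 × cos 62.8218° = 1e-07 × 110570 × 0.4568 ≈ 0.00505039 m.
Worst case both components are at the extreme and orthogonal: √(0.011057² + 0.00505039²) ≈ 0.0121558 m.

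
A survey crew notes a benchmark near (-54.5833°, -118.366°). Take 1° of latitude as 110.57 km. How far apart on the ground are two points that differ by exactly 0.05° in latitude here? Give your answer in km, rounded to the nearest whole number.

0.05° × 110570 m/° = 5528.5 m.
That is 5528.5 m = 5.5285 km.

6 km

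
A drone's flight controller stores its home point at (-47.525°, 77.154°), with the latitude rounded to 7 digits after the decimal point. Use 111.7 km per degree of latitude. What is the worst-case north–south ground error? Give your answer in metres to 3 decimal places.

0.006 metres

Rounding to 7 decimal places leaves the latitude within ±5e-08° of the true value.
Along the meridian that is 5e-08° × 111700 m/° = 0.005585 m.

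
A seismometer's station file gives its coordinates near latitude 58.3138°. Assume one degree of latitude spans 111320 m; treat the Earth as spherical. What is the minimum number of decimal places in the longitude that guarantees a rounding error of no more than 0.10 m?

At 58.3138° one degree of longitude covers 111320 × cos 58.3138° ≈ 111320 × 0.5253 ≈ 58472.7 m.
With N decimal places the half-ulp bound is 0.5·10⁻ᴺ°, or 0.5·10⁻ᴺ × 58472.7 m on the ground.
Need 0.5 × 58472.7 × 10⁻ᴺ ≤ 0.10 → 10⁻ᴺ ≤ 3.420e-06, so N ≥ 5.47.
So 6 decimal places suffice (0.0292 m); 5 would allow up to 0.292 m.

6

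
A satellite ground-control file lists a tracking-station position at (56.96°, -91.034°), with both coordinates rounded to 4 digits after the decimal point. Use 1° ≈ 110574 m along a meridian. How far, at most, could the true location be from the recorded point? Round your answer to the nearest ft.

21 ft

Rounding to 4 decimal places leaves each coordinate within ±5e-05° of the true value.
Latitude error → 5e-05 × 110574 = 5.5287 m along the meridian.
East–west component at 56.96°: 5e-05° × 110574 × cos 56.96° ≈ 5e-05 × 60287.6 ≈ 3.01438 m.
The two errors are perpendicular, so the maximum displacement is √(5.5287² + 3.01438²) ≈ 6.29706 m.
Converting: 6.29706 m × 3.2808 ft/m ≈ 20.66 ft.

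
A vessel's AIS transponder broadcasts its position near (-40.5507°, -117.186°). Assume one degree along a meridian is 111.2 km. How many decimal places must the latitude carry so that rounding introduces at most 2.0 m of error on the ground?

5 decimal places

One degree of latitude covers 111200 m.
N decimal places → at most half a unit in the last place, 0.5 × 10⁻ᴺ° = 111200/2 × 10⁻ᴺ m.
Need 0.5 × 111200 × 10⁻ᴺ ≤ 2.0 → 10⁻ᴺ ≤ 3.597e-05, so N ≥ 4.44.
At 4 places the error can reach 5.56 m, but 5 places keeps it to 0.556 m.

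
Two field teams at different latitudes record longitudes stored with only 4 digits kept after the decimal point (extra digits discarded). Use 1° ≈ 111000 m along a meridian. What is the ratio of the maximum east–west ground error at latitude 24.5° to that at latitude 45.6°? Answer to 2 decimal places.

Truncating at 4 decimal places can drop up to a full unit in the last place, so the longitude may be off by as much as 0.0001°.
At 24.5°: 0.0001° × 111000 × cos 24.5° = 0.0001 × 111000 × 0.9100 ≈ 10.101 m.
At 45.6°: 0.0001° × 111000 × cos 45.6° = 0.0001 × 111000 × 0.6997 ≈ 7.7663 m.
The ratio reduces to cos 24.5° / cos 45.6° = 0.9100/0.6997 ≈ 1.3006.

1.30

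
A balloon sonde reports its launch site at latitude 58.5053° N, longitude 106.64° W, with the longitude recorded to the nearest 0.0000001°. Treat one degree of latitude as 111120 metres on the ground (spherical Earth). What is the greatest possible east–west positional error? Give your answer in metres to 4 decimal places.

0.0029 metres

Rounding to 7 decimal places leaves the longitude within ±5e-08° of the true value.
Parallels shrink by cos φ, so at 58.5053° a degree of longitude is 111120 × 0.5224 ≈ 58051.3 m.
So at most 5e-08° × 58051.3 ≈ 0.00290256 m east–west.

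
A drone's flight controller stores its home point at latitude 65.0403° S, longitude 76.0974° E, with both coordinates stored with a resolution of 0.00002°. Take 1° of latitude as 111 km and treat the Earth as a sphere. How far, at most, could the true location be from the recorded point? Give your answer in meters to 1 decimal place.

With a 0.00002° grid the true value lies within half a step, ±0.00002°/2 = ±1e-05°, of the stored one.
Latitude error → 1e-05 × 111000 = 1.11 m along the meridian.
East–west component at 65.0403°: 1e-05° × 111000 × cos 65.0403° ≈ 1e-05 × 46839.9 ≈ 0.468399 m.
Combining orthogonally: (1.11² + 0.468399²)^½ ≈ 1.20478 m.

1.2 meters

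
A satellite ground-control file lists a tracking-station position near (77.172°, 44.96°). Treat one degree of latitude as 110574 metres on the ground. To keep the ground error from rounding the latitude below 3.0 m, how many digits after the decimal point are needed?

5 decimal places

One degree of latitude covers 110574 m.
With N decimal places the half-ulp bound is 0.5·10⁻ᴺ°, or 0.5·10⁻ᴺ × 110574 m on the ground.
Setting 55287 × 10⁻ᴺ ≤ 3.0 gives 10ᴺ ≥ 1.843e+04, i.e. N ≥ 4.27.
At 4 places the error can reach 5.53 m, but 5 places keeps it to 0.553 m.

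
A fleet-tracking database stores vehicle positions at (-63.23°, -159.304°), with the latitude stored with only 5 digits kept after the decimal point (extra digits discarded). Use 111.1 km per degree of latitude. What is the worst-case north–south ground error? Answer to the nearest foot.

4 feet

Truncating at 5 decimal places can drop up to a full unit in the last place, so the latitude may be off by as much as 1e-05°.
North–south distance: 1e-05° × 111100 m/° = 1.111 m.
Converting: 1.111 m × 3.2808 ft/m ≈ 3.645 ft.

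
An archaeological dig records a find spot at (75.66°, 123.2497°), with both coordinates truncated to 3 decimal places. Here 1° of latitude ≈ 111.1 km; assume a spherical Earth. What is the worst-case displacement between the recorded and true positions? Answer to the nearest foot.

Truncating at 3 decimal places can drop up to a full unit in the last place, so each coordinate may be off by as much as 0.001°.
Latitude error → 0.001 × 111100 = 111.1 m along the meridian.
E–W at 75.66°: 0.001° × 111100 × cos 75.66° = 0.001 × 111100 × 0.2477 ≈ 27.5167 m.
Combining orthogonally: (111.1² + 27.5167²)^½ ≈ 114.457 m.
In feet: 114.457 m ÷ 0.3048 ≈ 375.51 ft.

376 feet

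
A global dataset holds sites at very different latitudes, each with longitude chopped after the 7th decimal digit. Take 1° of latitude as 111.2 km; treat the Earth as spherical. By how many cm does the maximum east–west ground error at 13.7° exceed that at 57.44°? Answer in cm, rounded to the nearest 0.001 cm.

Truncating at 7 decimal places can drop up to a full unit in the last place, so the longitude may be off by as much as 1e-07°.
At 13.7°: 1e-07° × 111200 × cos 13.7° = 1e-07 × 111200 × 0.9715 ≈ 0.010804 m.
At 57.44°: 1e-07° × 111200 × cos 57.44° = 1e-07 × 111200 × 0.5382 ≈ 0.0059846 m.
Difference: 0.010804 − 0.0059846 = 0.004819 m.
That is 0.00481904 m = 0.4819 cm.

0.482 cm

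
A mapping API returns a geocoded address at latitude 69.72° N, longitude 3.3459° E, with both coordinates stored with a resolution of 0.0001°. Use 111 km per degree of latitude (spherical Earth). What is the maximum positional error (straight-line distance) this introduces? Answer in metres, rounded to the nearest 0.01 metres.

With a 0.0001° grid the true value lies within half a step, ±0.0001°/2 = ±5e-05°, of the stored one.
N–S: 5e-05° × 111000 m/° = 5.55 m.
East–west component at 69.72°: 5e-05° × 111000 × cos 69.72° ≈ 5e-05 × 38473.5 ≈ 1.92368 m.
Combining orthogonally: (5.55² + 1.92368²)^½ ≈ 5.87393 m.

5.87 metres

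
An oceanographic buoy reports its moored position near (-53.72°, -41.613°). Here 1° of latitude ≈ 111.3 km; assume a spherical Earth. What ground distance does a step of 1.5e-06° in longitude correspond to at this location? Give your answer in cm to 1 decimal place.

9.9 cm

1.5e-06° of longitude at 53.72° is 1.5e-06 × 111300 × cos 53.72° ≈ 1.5e-06 × 65859.8 = 0.0987896 m.
That is 0.0987896 m = 9.879 cm.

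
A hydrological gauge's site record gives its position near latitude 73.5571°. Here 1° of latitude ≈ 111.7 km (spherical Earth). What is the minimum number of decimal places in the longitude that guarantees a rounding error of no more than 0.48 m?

At 73.5571° one degree of longitude covers 111700 × cos 73.5571° ≈ 111700 × 0.2831 ≈ 31617.8 m.
N decimal places → at most half a unit in the last place, 0.5 × 10⁻ᴺ° = 31617.8/2 × 10⁻ᴺ m.
Setting 15808.9 × 10⁻ᴺ ≤ 0.48 gives 10ᴺ ≥ 3.294e+04, i.e. N ≥ 4.52.
So 5 decimal places suffice (0.158 m); 4 would allow up to 1.58 m.

5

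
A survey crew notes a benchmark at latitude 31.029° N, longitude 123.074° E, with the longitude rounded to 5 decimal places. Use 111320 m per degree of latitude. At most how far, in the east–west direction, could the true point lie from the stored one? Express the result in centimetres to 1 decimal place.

Rounding to 5 decimal places leaves the longitude within ±5e-06° of the true value.
One degree of longitude at 31.029° is 111320 × cos 31.029° ≈ 111320 × 0.8569 = 95390.8 m.
So at most 5e-06° × 95390.8 ≈ 0.476954 m east–west.
That is 0.476954 m = 47.695 cm.

47.7 centimetres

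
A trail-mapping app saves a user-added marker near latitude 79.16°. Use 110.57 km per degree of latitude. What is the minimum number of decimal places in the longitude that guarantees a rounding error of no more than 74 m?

3

At 79.16° one degree of longitude covers 110570 × cos 79.16° ≈ 110570 × 0.1881 ≈ 20794.6 m.
N decimal places → at most half a unit in the last place, 0.5 × 10⁻ᴺ° = 20794.6/2 × 10⁻ᴺ m.
Need 0.5 × 20794.6 × 10⁻ᴺ ≤ 74 → 10⁻ᴺ ≤ 7.117e-03, so N ≥ 2.15.
So 3 decimal places suffice (10.4 m); 2 would allow up to 104 m.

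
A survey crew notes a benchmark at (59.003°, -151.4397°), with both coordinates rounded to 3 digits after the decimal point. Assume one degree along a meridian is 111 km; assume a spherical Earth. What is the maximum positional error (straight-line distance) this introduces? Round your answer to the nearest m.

Rounding to 3 decimal places leaves each coordinate within ±0.0005° of the true value.
Latitude error → 0.0005 × 111000 = 55.5 m along the meridian.
Longitude error → 0.0005 × 111000 × cos 59.003° = 0.0005 × 111000 × 0.5150 ≈ 28.5821 m.
Combining orthogonally: (55.5² + 28.5821²)^½ ≈ 62.4275 m.

62 m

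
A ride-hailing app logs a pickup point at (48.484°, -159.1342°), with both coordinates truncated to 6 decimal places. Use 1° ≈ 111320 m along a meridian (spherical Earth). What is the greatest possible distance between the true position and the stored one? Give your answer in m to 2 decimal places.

Truncating at 6 decimal places can drop up to a full unit in the last place, so each coordinate may be off by as much as 1e-06°.
N–S: 1e-06° × 111320 m/° = 0.11132 m.
Longitude error → 1e-06 × 111320 × cos 48.484° = 1e-06 × 111320 × 0.6628 ≈ 0.0737861 m.
Worst case both components are at the extreme and orthogonal: √(0.11132² + 0.0737861²) ≈ 0.133553 m.

0.13 m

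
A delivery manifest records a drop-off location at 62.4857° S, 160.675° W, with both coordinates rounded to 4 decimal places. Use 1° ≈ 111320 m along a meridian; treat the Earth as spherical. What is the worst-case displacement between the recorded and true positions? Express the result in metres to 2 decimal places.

6.13 metres

Rounding to 4 decimal places leaves each coordinate within ±5e-05° of the true value.
Latitude error → 5e-05 × 111320 = 5.566 m along the meridian.
East–west component at 62.4857°: 5e-05° × 111320 × cos 62.4857° ≈ 5e-05 × 51426.5 ≈ 2.57132 m.
The two errors are perpendicular, so the maximum displacement is √(5.566² + 2.57132²) ≈ 6.13124 m.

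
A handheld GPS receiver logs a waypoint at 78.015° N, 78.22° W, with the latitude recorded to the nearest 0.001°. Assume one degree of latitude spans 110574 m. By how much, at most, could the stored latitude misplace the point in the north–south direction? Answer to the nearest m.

55 m

Rounding to 3 decimal places leaves the latitude within ±0.0005° of the true value.
North–south distance: 0.0005° × 110574 m/° = 55.287 m.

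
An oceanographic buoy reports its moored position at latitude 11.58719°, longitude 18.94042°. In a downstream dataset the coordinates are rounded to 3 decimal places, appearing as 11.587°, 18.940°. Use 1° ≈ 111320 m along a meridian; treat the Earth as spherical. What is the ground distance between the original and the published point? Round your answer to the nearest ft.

166 ft

Δlat = 11.58719 − 11.587 = +0.00019°; Δlon = 18.94042 − 18.940 = +0.00042°.
North–south shift: 0.00019 × 111320 = 21.1508 m.
E–W at 11.587°: 0.00042° × 111320 × cos 11.587° = 0.00042 × 111320 × 0.9796 ≈ 45.8016 m.
Distance: √(21.1508² + 45.8016²) ≈ 50.4494 m.
In feet: 50.4494 m ÷ 0.3048 ≈ 165.52 ft.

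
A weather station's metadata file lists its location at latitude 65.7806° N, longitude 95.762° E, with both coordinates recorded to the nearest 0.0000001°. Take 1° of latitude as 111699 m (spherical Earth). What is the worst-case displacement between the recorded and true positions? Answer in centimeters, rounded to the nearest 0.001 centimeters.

Rounding to 7 decimal places leaves each coordinate within ±5e-08° of the true value.
Latitude error → 5e-08 × 111699 = 0.00558495 m along the meridian.
Longitude error → 5e-08 × 111699 × cos 65.7806° = 5e-08 × 111699 × 0.4102 ≈ 0.00229112 m.
Combining orthogonally: (0.00558495² + 0.00229112²)^½ ≈ 0.00603663 m.
That is 0.00603663 m = 0.60366 cm.

0.604 centimeters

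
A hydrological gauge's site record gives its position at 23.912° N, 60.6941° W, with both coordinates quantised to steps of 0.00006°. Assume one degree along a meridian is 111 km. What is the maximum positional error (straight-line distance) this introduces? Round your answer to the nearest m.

With a 0.00006° grid the true value lies within half a step, ±0.00006°/2 = ±3e-05°, of the stored one.
N–S: 3e-05° × 111000 m/° = 3.33 m.
Longitude error → 3e-05 × 111000 × cos 23.912° = 3e-05 × 111000 × 0.9142 ≈ 3.04418 m.
The two errors are perpendicular, so the maximum displacement is √(3.33² + 3.04418²) ≈ 4.51176 m.

5 m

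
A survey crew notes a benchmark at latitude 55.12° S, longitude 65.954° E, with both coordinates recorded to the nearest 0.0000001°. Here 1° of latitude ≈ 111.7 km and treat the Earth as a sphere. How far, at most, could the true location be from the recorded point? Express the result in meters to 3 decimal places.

Rounding to 7 decimal places leaves each coordinate within ±5e-08° of the true value.
Latitude error → 5e-08 × 111700 = 0.005585 m along the meridian.
East–west component at 55.12°: 5e-08° × 111700 × cos 55.12° ≈ 5e-08 × 63876.7 ≈ 0.00319384 m.
The two errors are perpendicular, so the maximum displacement is √(0.005585² + 0.00319384²) ≈ 0.00643372 m.

0.006 meters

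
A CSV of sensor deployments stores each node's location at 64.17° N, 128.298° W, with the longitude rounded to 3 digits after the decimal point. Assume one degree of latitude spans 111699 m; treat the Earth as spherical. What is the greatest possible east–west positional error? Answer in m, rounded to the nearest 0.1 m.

Rounding to 3 decimal places leaves the longitude within ±0.0005° of the true value.
Parallels shrink by cos φ, so at 64.17° a degree of longitude is 111699 × 0.4357 ≈ 48667.5 m.
East–west error: 0.0005° × 48667.5 m/° ≈ 24.3338 m.

24.3 m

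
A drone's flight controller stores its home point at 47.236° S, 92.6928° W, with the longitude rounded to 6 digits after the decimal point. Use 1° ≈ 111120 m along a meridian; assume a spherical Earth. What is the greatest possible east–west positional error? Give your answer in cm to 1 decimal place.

Rounding to 6 decimal places leaves the longitude within ±5e-07° of the true value.
At latitude 47.236° a degree of longitude spans 111120 m × cos 47.236° = 111120 × 0.6790 ≈ 75448.3 m.
So at most 5e-07° × 75448.3 ≈ 0.0377241 m east–west.
That is 0.0377241 m = 3.7724 cm.

3.8 cm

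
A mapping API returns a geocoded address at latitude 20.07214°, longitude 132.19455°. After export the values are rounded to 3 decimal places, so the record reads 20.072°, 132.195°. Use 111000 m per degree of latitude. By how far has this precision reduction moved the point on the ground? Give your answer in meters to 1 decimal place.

49.4 meters

Δlat = 20.07214 − 20.072 = +0.00014°; Δlon = 132.19455 − 132.195 = -0.00045°.
N–S: 0.00014° × 111000 m/° = 15.54 m.
East–west at this latitude: -0.00045° × 111000 × cos 20.072° ≈ -0.00045 × 104258 = -46.9161 m.
Hypotenuse of the two orthogonal shifts: √(15.54² + 46.9161²) = 49.4228 m.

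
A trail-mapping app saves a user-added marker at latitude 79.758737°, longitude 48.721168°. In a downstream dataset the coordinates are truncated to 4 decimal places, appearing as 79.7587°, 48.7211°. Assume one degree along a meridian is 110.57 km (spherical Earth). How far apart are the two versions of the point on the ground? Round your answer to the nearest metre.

Δlat = 79.758737 − 79.7587 = +0.000037°; Δlon = 48.721168 − 48.7211 = +0.000068°.
North–south shift: 0.000037 × 110570 = 4.09109 m.
East–west at this latitude: 0.000068° × 110570 × cos 79.7587° ≈ 0.000068 × 19658.7 = 1.33679 m.
Distance: √(4.09109² + 1.33679²) ≈ 4.30395 m.

4 metres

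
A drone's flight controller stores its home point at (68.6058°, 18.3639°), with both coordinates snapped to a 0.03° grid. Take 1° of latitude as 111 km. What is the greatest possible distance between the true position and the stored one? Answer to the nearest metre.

1772 metres

With a 0.03° grid the true value lies within half a step, ±0.03°/2 = ±0.015°, of the stored one.
N–S: 0.015° × 111000 m/° = 1665 m.
Longitude error → 0.015 × 111000 × cos 68.6058° = 0.015 × 111000 × 0.3648 ≈ 607.363 m.
Combining orthogonally: (1665² + 607.363²)^½ ≈ 1772.32 m.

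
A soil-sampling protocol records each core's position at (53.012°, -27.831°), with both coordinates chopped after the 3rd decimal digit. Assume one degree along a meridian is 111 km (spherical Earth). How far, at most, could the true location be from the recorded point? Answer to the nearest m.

Truncating at 3 decimal places can drop up to a full unit in the last place, so each coordinate may be off by as much as 0.001°.
Latitude error → 0.001 × 111000 = 111 m along the meridian.
East–west component at 53.012°: 0.001° × 111000 × cos 53.012° ≈ 0.001 × 66782.9 ≈ 66.7829 m.
The two errors are perpendicular, so the maximum displacement is √(111² + 66.7829²) ≈ 129.541 m.

130 m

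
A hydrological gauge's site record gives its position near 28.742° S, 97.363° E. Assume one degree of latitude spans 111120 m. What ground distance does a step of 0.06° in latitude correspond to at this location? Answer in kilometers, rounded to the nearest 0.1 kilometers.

0.06° × 111120 m/° = 6667.2 m.
That is 6667.2 m = 6.6672 km.

6.7 kilometers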